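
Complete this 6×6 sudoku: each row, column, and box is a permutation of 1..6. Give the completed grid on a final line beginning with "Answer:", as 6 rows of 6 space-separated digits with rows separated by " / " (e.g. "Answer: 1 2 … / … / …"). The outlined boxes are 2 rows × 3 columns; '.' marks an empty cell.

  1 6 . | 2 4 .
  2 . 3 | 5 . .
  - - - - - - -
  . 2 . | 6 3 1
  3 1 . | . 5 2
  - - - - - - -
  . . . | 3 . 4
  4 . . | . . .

Step 1. [r5c2∈{5}] r5c2 has the single candidate 5, so r5c2=5.
Step 2. [r6c4∈{1}] only 1 remains possible at r6c4. So r6c4=1.
Step 3. [r4c3∈{4,6}] across row 4, 6 lands solely at r4c3. So r4c3=6.
Step 4. [r6c3∈{2}] nothing but 2 survives at r6c3 ⇒ r6c3=2.
Step 5. [r6c5∈{6}] r6c5's peers cover all but 6 ⇒ r6c5=6.
Step 6. [r3c1∈{5}] r3c1 has the single candidate 5. So r3c1=5.
Step 7. [r1c6∈{3}] r1c6 has the single candidate 3 ⇒ r1c6=3.
Step 8. [r2c6∈{6}] r2c6 is down to just 6, so r2c6=6.
Step 9. [r6c2∈{3}] r6c2's peers cover all but 3, so r6c2=3.
Step 10. [r6c6∈{5}] r6c6 has the single candidate 5. So r6c6=5.
Step 11. [r4c4∈{4}] r4c4's peers cover all but 4. So r4c4=4.
Step 12. [r1c3∈{5}] r1c3 is down to just 5. So r1c3=5.
Step 13. [r5c5∈{2}] r5c5 has the single candidate 2 ⇒ r5c5=2.
Step 14. [r5c1∈{6}] r5c1 has the single candidate 6. So r5c1=6.
Step 15. [r5c3∈{1}] nothing but 1 survives at r5c3. So r5c3=1.
Step 16. [r2c2∈{4}] nothing but 4 survives at r2c2 ⇒ r2c2=4.
Step 17. [r3c3∈{4}] r3c3 is down to just 4. So r3c3=4.
Step 18. [r2c5∈{1}] only 1 remains possible at r2c5. So r2c5=1.

Answer: 1 6 5 2 4 3 / 2 4 3 5 1 6 / 5 2 4 6 3 1 / 3 1 6 4 5 2 / 6 5 1 3 2 4 / 4 3 2 1 6 5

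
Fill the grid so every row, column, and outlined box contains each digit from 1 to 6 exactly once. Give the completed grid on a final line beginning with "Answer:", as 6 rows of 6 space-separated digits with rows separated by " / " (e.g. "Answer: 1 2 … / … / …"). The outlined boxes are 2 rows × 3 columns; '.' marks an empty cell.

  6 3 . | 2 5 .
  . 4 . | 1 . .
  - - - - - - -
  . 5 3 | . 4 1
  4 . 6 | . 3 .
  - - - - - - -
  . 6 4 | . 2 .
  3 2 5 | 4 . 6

Step 1. [r4c4∈{5}] nothing but 5 survives at r4c4. So r4c4=5.
Step 2. [r2c6∈{3}] nothing but 3 survives at r2c6, so r2c6=3.
Step 3. [r2c3∈{2}] r2c3's peers cover all but 2, so r2c3=2.
Step 4. [r1c6∈{4}] nothing but 4 survives at r1c6, so r1c6=4.
Step 5. [r3c1∈{2}] only 2 remains possible at r3c1, so r3c1=2.
Step 6. [r5c1∈{1}] r5c1's peers cover all but 1, so r5c1=1.
Step 7. [r2c5∈{6}] r2c5 is down to just 6, so r2c5=6.
Step 8. [r4c6∈{2}] only 2 remains possible at r4c6 ⇒ r4c6=2.
Step 9. [r4c2∈{1}] r4c2's peers cover all but 1. So r4c2=1.
Step 10. [r5c6∈{5}] only 5 remains possible at r5c6, so r5c6=5.
Step 11. [r1c3∈{1}] r1c3 has the single candidate 1, so r1c3=1.
Step 12. [r5c4∈{3}] r5c4's peers cover all but 3, so r5c4=3.
Step 13. [r6c5∈{1}] r6c5 has the single candidate 1 ⇒ r6c5=1.
Step 14. [r3c4∈{6}] nothing but 6 survives at r3c4 ⇒ r3c4=6.
Step 15. [r2c1∈{5}] r2c1 is down to just 5. So r2c1=5.

Answer: 6 3 1 2 5 4 / 5 4 2 1 6 3 / 2 5 3 6 4 1 / 4 1 6 5 3 2 / 1 6 4 3 2 5 / 3 2 5 4 1 6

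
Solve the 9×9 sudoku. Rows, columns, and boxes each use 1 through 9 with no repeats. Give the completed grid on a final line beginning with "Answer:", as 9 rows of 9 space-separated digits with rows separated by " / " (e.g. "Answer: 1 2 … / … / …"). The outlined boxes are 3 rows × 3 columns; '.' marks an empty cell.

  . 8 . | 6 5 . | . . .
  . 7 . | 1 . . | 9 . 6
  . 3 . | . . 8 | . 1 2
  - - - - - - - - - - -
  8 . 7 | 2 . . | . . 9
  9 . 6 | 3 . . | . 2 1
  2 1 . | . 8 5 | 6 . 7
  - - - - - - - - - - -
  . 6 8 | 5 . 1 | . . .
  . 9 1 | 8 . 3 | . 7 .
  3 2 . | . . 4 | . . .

Step 1. [r9c3∈{5}] nothing but 5 survives at r9c3, so r9c3=5.
Step 2. [r8c1∈{4}] nothing but 4 survives at r8c1 ⇒ r8c1=4.
Step 3. [r1c6∈{2,7,9}] in col 6, 9 fits only at r1c6. So r1c6=9.
Step 4. [r2c8∈{3,4,5,8}] row 2 places 8 nowhere but r2c8, so r2c8=8.
Step 5. [r3c7∈{4,5,7}] 5 has one home in box 3: r3c7, so r3c7=5.
Step 6. [r4c8∈{3,4,5}] in col 8, 5 fits only at r4c8, so r4c8=5.
Step 7. [r4c2∈{4}] nothing but 4 survives at r4c2. So r4c2=4.
Step 8. [r4c7∈{3}] r4c7 has the single candidate 3 ⇒ r4c7=3.
Step 9. [r6c8∈{4}] r6c8's peers cover all but 4. So r6c8=4.
Step 10. [r3c4∈{4,7}] 4 has one home in col 4: r3c4. So r3c4=4.
Step 11. [r8c5∈{2,6}] row 8 places 6 nowhere but r8c5 ⇒ r8c5=6.
Step 12. [r7c5∈{2,7,9}] box 8 places 2 nowhere but r7c5. So r7c5=2.
Step 13. [r9c5∈{7,9}] col 5 places 9 nowhere but r9c5. So r9c5=9.
Step 14. [r1c8∈{3}] r1c8 has the single candidate 3 ⇒ r1c8=3.
Step 15. [r1c9∈{4}] r1c9 is down to just 4, so r1c9=4.
Step 16. [r5c7∈{8}] r5c7 has the single candidate 8 ⇒ r5c7=8.
Step 17. [r1c3∈{2}] nothing but 2 survives at r1c3 ⇒ r1c3=2.
Step 18. [r5c6∈{7}] r5c6's peers cover all but 7, so r5c6=7.
Step 19. [r7c9∈{3}] r7c9 is down to just 3 ⇒ r7c9=3.
Step 20. [r7c1∈{7}] nothing but 7 survives at r7c1. So r7c1=7.
Step 21. [r2c5∈{3}] r2c5 is down to just 3, so r2c5=3.
Step 22. [r5c5∈{4}] only 4 remains possible at r5c5. So r5c5=4.
Step 23. [r4c6∈{6}] only 6 remains possible at r4c6, so r4c6=6.
Step 24. [r1c1∈{1}] r1c1's peers cover all but 1, so r1c1=1.
Step 25. [r2c3∈{4}] r2c3 is down to just 4 ⇒ r2c3=4.
Step 26. [r3c5∈{7}] only 7 remains possible at r3c5, so r3c5=7.
Step 27. [r2c6∈{2}] only 2 remains possible at r2c6 ⇒ r2c6=2.
Step 28. [r9c8∈{6}] r9c8's peers cover all but 6 ⇒ r9c8=6.
Step 29. [r4c5∈{1}] r4c5 has the single candidate 1, so r4c5=1.
Step 30. [r9c4∈{7}] only 7 remains possible at r9c4 ⇒ r9c4=7.
Step 31. [r6c4∈{9}] r6c4's peers cover all but 9, so r6c4=9.
Step 32. [r7c7∈{4}] r7c7 is down to just 4, so r7c7=4.
Step 33. [r8c9∈{5}] nothing but 5 survives at r8c9. So r8c9=5.
Step 34. [r2c1∈{5}] only 5 remains possible at r2c1. So r2c1=5.
Step 35. [r6c3∈{3}] r6c3 has the single candidate 3. So r6c3=3.
Step 36. [r5c2∈{5}] r5c2's peers cover all but 5 ⇒ r5c2=5.
Step 37. [r1c7∈{7}] r1c7 has the single candidate 7, so r1c7=7.
Step 38. [r3c1∈{6}] r3c1's peers cover all but 6 ⇒ r3c1=6.
Step 39. [r7c8∈{9}] r7c8 has the single candidate 9, so r7c8=9.
Step 40. [r8c7∈{2}] r8c7 is down to just 2 ⇒ r8c7=2.
Step 41. [r3c3∈{9}] r3c3 is down to just 9 ⇒ r3c3=9.
Step 42. [r9c7∈{1}] r9c7 is down to just 1 ⇒ r9c7=1.
Step 43. [r9c9∈{8}] only 8 remains possible at r9c9. So r9c9=8.

Answer: 1 8 2 6 5 9 7 3 4 / 5 7 4 1 3 2 9 8 6 / 6 3 9 4 7 8 5 1 2 / 8 4 7 2 1 6 3 5 9 / 9 5 6 3 4 7 8 2 1 / 2 1 3 9 8 5 6 4 7 / 7 6 8 5 2 1 4 9 3 / 4 9 1 8 6 3 2 7 5 / 3 2 5 7 9 4 1 6 8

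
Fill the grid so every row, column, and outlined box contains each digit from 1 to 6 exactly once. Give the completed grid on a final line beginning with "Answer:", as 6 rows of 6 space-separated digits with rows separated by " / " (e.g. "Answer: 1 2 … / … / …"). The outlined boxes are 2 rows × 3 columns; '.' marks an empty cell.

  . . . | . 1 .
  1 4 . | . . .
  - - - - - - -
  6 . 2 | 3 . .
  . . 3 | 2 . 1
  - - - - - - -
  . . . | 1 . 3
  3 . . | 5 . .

Step 1. [r4c2∈{5}] only 5 remains possible at r4c2, so r4c2=5.
Step 2. [r2c4∈{6}] only 6 remains possible at r2c4, so r2c4=6.
Step 3. [r6c6∈{2,4,6}] col 6 places 6 nowhere but r6c6 ⇒ r6c6=6.
Step 4. [r2c3∈{5}] only 5 remains possible at r2c3. So r2c3=5.
Step 5. [r1c6∈{2,4,5}] r1c6 is the only open cell in row 1 admitting 5 ⇒ r1c6=5.
Step 6. [r4c1∈{4}] nothing but 4 survives at r4c1. So r4c1=4.
Step 7. [r6c3∈{1,4}] 1 has one home in col 3: r6c3, so r6c3=1.
Step 8. [r6c2∈{2}] only 2 remains possible at r6c2, so r6c2=2.
Step 9. [r6c5∈{4}] only 4 remains possible at r6c5 ⇒ r6c5=4.
Step 10. [r5c2∈{6}] nothing but 6 survives at r5c2. So r5c2=6.
Step 11. [r2c5∈{2,3}] in row 2, 3 fits only at r2c5, so r2c5=3.
Step 12. [r4c5∈{6}] only 6 remains possible at r4c5, so r4c5=6.
Step 13. [r1c4∈{4}] nothing but 4 survives at r1c4. So r1c4=4.
Step 14. [r5c3∈{4}] r5c3's peers cover all but 4, so r5c3=4.
Step 15. [r1c1∈{2}] only 2 remains possible at r1c1 ⇒ r1c1=2.
Step 16. [r2c6∈{2}] nothing but 2 survives at r2c6 ⇒ r2c6=2.
Step 17. [r3c5∈{5}] only 5 remains possible at r3c5. So r3c5=5.
Step 18. [r1c2∈{3}] nothing but 3 survives at r1c2. So r1c2=3.
Step 19. [r5c5∈{2}] r5c5's peers cover all but 2. So r5c5=2.
Step 20. [r3c2∈{1}] r3c2 is down to just 1 ⇒ r3c2=1.
Step 21. [r5c1∈{5}] r5c1 is down to just 5 ⇒ r5c1=5.
Step 22. [r3c6∈{4}] r3c6's peers cover all but 4 ⇒ r3c6=4.
Step 23. [r1c3∈{6}] r1c3 has the single candidate 6. So r1c3=6.

Answer: 2 3 6 4 1 5 / 1 4 5 6 3 2 / 6 1 2 3 5 4 / 4 5 3 2 6 1 / 5 6 4 1 2 3 / 3 2 1 5 4 6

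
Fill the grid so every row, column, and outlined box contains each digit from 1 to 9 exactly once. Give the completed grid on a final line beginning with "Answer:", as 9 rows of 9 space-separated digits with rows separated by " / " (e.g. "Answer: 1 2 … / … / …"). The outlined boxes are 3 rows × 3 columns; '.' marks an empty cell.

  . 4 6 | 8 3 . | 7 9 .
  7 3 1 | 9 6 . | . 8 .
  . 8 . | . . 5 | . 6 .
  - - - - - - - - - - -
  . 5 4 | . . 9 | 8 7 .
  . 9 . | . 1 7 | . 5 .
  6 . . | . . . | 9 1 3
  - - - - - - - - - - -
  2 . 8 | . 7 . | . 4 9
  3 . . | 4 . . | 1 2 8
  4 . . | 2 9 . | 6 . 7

Step 1. [r3c3∈{2,9}] across box 1, 2 lands solely at r3c3. So r3c3=2.
Step 2. [r3c5∈{4}] nothing but 4 survives at r3c5, so r3c5=4.
Step 3. [r2c6∈{2}] r2c6's peers cover all but 2. So r2c6=2.
Step 4. [r1c9∈{1,2,5}] r1c9 is the only open cell in row 1 admitting 2 ⇒ r1c9=2.
Step 5. [r4c4∈{3,6}] row 4 places 3 nowhere but r4c4, so r4c4=3.
Step 6. [r6c5∈{2,5,8}] r6c5 is the only open cell in col 5 admitting 8. So r6c5=8.
Step 7. [r1c6∈{1}] r1c6's peers cover all but 1. So r1c6=1.
Step 8. [r8c6∈{6}] r8c6 is down to just 6 ⇒ r8c6=6.
Step 9. [r7c7∈{3,5}] in box 9, 5 fits only at r7c7 ⇒ r7c7=5.
Step 10. [r8c2∈{7}] r8c2 is down to just 7, so r8c2=7.
Step 11. [r2c7∈{4}] only 4 remains possible at r2c7. So r2c7=4.
Step 12. [r9c8∈{3}] only 3 remains possible at r9c8. So r9c8=3.
Step 13. [r5c4∈{6}] nothing but 6 survives at r5c4. So r5c4=6.
Step 14. [r9c3∈{5}] r9c3's peers cover all but 5. So r9c3=5.
Step 15. [r9c2∈{1}] nothing but 1 survives at r9c2 ⇒ r9c2=1.
Step 16. [r7c2∈{6}] r7c2 is down to just 6 ⇒ r7c2=6.
Step 17. [r6c2∈{2}] r6c2's peers cover all but 2, so r6c2=2.
Step 18. [r3c9∈{1}] only 1 remains possible at r3c9 ⇒ r3c9=1.
Step 19. [r6c6∈{4}] r6c6 is down to just 4, so r6c6=4.
Step 20. [r4c1∈{1}] r4c1's peers cover all but 1 ⇒ r4c1=1.
Step 21. [r8c3∈{9}] r8c3 has the single candidate 9, so r8c3=9.
Step 22. [r5c7∈{2}] r5c7's peers cover all but 2 ⇒ r5c7=2.
Step 23. [r5c1∈{8}] r5c1's peers cover all but 8, so r5c1=8.
Step 24. [r1c1∈{5}] only 5 remains possible at r1c1. So r1c1=5.
Step 25. [r7c4∈{1}] only 1 remains possible at r7c4. So r7c4=1.
Step 26. [r4c9∈{6}] r4c9 has the single candidate 6 ⇒ r4c9=6.
Step 27. [r6c3∈{7}] r6c3 is down to just 7, so r6c3=7.
Step 28. [r3c7∈{3}] r3c7 has the single candidate 3 ⇒ r3c7=3.
Step 29. [r8c5∈{5}] r8c5's peers cover all but 5, so r8c5=5.
Step 30. [r5c9∈{4}] r5c9 has the single candidate 4. So r5c9=4.
Step 31. [r6c4∈{5}] r6c4 has the single candidate 5, so r6c4=5.
Step 32. [r9c6∈{8}] r9c6 has the single candidate 8 ⇒ r9c6=8.
Step 33. [r5c3∈{3}] only 3 remains possible at r5c3 ⇒ r5c3=3.
Step 34. [r2c9∈{5}] r2c9 is down to just 5 ⇒ r2c9=5.
Step 35. [r7c6∈{3}] r7c6 has the single candidate 3, so r7c6=3.
Step 36. [r3c1∈{9}] only 9 remains possible at r3c1. So r3c1=9.
Step 37. [r4c5∈{2}] r4c5's peers cover all but 2, so r4c5=2.
Step 38. [r3c4∈{7}] nothing but 7 survives at r3c4. So r3c4=7.

Answer: 5 4 6 8 3 1 7 9 2 / 7 3 1 9 6 2 4 8 5 / 9 8 2 7 4 5 3 6 1 / 1 5 4 3 2 9 8 7 6 / 8 9 3 6 1 7 2 5 4 / 6 2 7 5 8 4 9 1 3 / 2 6 8 1 7 3 5 4 9 / 3 7 9 4 5 6 1 2 8 / 4 1 5 2 9 8 6 3 7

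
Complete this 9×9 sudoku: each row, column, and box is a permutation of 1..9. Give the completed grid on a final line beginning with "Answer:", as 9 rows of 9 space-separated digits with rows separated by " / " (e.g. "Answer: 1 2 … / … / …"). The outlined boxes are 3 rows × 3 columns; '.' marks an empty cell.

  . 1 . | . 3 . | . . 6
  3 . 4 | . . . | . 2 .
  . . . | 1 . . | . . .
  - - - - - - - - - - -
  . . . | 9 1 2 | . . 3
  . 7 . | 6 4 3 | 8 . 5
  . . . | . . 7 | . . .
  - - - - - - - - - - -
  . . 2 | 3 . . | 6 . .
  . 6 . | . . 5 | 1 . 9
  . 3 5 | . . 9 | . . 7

Step 1. [r5c1∈{1,2,9}] 2 has one home in row 5: r5c1. So r5c1=2.
Step 2. [r1c4∈{2,4,5,7,8}] row 1 places 2 nowhere but r1c4 ⇒ r1c4=2.
Step 3. [r3c7∈{3,4,5,7,9}] in col 7, 3 fits only at r3c7 ⇒ r3c7=3.
Step 4. [r9c5∈{2,6,8}] across row 9, 6 lands solely at r9c5 ⇒ r9c5=6.
Step 5. [r9c1∈{1,4,8}] row 9 places 1 nowhere but r9c1, so r9c1=1.
Step 6. [r7c8∈{4,5,8}] 5 has one home in row 7: r7c8 ⇒ r7c8=5.
Step 7. [r6c3∈{1,3,6,8,9}] row 6 places 3 nowhere but r6c3, so r6c3=3.
Step 8. [r6c9∈{1,2,4}] across col 9, 2 lands solely at r6c9, so r6c9=2.
Step 9. [r6c8∈{1,4,6,9}] r6c8 is the only open cell in row 6 admitting 1. So r6c8=1.
Step 10. [r6c1∈{4,5,6,8,9}] 6 has one home in row 6: r6c1 ⇒ r6c1=6.
Step 11. [r4c3∈{8}] r4c3's peers cover all but 8, so r4c3=8.
Step 12. [r8c3∈{7}] only 7 remains possible at r8c3, so r8c3=7.
Step 13. [r1c3∈{9}] only 9 remains possible at r1c3. So r1c3=9.
Step 14. [r2c4∈{5,7,8}] 7 has one home in col 4: r2c4, so r2c4=7.
Step 15. [r6c2∈{4,5,9}] in box 4, 9 fits only at r6c2. So r6c2=9.
Step 16. [r6c7∈{4}] r6c7's peers cover all but 4. So r6c7=4.
Step 17. [r2c7∈{5,9}] r2c7 is the only open cell in col 7 admitting 9 ⇒ r2c7=9.
Step 18. [r2c6∈{6,8}] in row 2, 6 fits only at r2c6, so r2c6=6.
Step 19. [r8c8∈{3,4,8}] 3 has one home in row 8: r8c8 ⇒ r8c8=3.
Step 20. [r3c2∈{2,5,8}] 2 has one home in row 3: r3c2. So r3c2=2.
Step 21. [r7c6∈{1,4,8}] row 7 places 1 nowhere but r7c6, so r7c6=1.
Step 22. [r7c1∈{4,8,9}] 9 has one home in row 7: r7c1, so r7c1=9.
Step 23. [r1c7∈{5,7}] col 7 places 5 nowhere but r1c7, so r1c7=5.
Step 24. [r6c4∈{5,8}] 5 has one home in col 4: r6c4. So r6c4=5.
Step 25. [r6c5∈{8}] only 8 remains possible at r6c5 ⇒ r6c5=8.
Step 26. [r2c5∈{5}] only 5 remains possible at r2c5. So r2c5=5.
Step 27. [r2c2∈{8}] r2c2 is down to just 8. So r2c2=8.
Step 28. [r7c9∈{4,8}] 8 has one home in row 7: r7c9. So r7c9=8.
Step 29. [r9c8∈{4}] r9c8 has the single candidate 4 ⇒ r9c8=4.
Step 30. [r7c2∈{4}] nothing but 4 survives at r7c2 ⇒ r7c2=4.
Step 31. [r1c6∈{4,8}] across row 1, 4 lands solely at r1c6. So r1c6=4.
Step 32. [r1c8∈{7,8}] r1c8 is the only open cell in row 1 admitting 8, so r1c8=8.
Step 33. [r3c8∈{7}] nothing but 7 survives at r3c8 ⇒ r3c8=7.
Step 34. [r8c1∈{8}] nothing but 8 survives at r8c1 ⇒ r8c1=8.
Step 35. [r3c1∈{5}] r3c1 is down to just 5, so r3c1=5.
Step 36. [r4c7∈{7}] r4c7 is down to just 7, so r4c7=7.
Step 37. [r7c5∈{7}] r7c5 is down to just 7. So r7c5=7.
Step 38. [r5c8∈{9}] r5c8's peers cover all but 9 ⇒ r5c8=9.
Step 39. [r9c7∈{2}] r9c7 has the single candidate 2. So r9c7=2.
Step 40. [r4c1∈{4}] r4c1's peers cover all but 4 ⇒ r4c1=4.
Step 41. [r1c1∈{7}] nothing but 7 survives at r1c1 ⇒ r1c1=7.
Step 42. [r4c2∈{5}] r4c2's peers cover all but 5, so r4c2=5.
Step 43. [r8c4∈{4}] r8c4 is down to just 4, so r8c4=4.
Step 44. [r2c9∈{1}] r2c9's peers cover all but 1 ⇒ r2c9=1.
Step 45. [r3c9∈{4}] r3c9's peers cover all but 4. So r3c9=4.
Step 46. [r9c4∈{8}] r9c4 is down to just 8, so r9c4=8.
Step 47. [r4c8∈{6}] r4c8 has the single candidate 6 ⇒ r4c8=6.
Step 48. [r3c3∈{6}] r3c3 has the single candidate 6 ⇒ r3c3=6.
Step 49. [r5c3∈{1}] only 1 remains possible at r5c3, so r5c3=1.
Step 50. [r3c6∈{8}] nothing but 8 survives at r3c6, so r3c6=8.
Step 51. [r3c5∈{9}] only 9 remains possible at r3c5, so r3c5=9.
Step 52. [r8c5∈{2}] r8c5 has the single candidate 2 ⇒ r8c5=2.

Answer: 7 1 9 2 3 4 5 8 6 / 3 8 4 7 5 6 9 2 1 / 5 2 6 1 9 8 3 7 4 / 4 5 8 9 1 2 7 6 3 / 2 7 1 6 4 3 8 9 5 / 6 9 3 5 8 7 4 1 2 / 9 4 2 3 7 1 6 5 8 / 8 6 7 4 2 5 1 3 9 / 1 3 5 8 6 9 2 4 7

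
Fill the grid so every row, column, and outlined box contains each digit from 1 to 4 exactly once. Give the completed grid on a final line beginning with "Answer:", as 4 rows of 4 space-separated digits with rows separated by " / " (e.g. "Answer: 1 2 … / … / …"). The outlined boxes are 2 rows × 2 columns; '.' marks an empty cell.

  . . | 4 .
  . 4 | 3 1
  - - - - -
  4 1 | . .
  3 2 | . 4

Step 1. [r1c4∈{2}] r1c4 is down to just 2 ⇒ r1c4=2.
Step 2. [r1c2∈{3}] nothing but 3 survives at r1c2. So r1c2=3.
Step 3. [r4c3∈{1}] nothing but 1 survives at r4c3, so r4c3=1.
Step 4. [r3c4∈{3}] r3c4 is down to just 3 ⇒ r3c4=3.
Step 5. [r2c1∈{2}] r2c1's peers cover all but 2. So r2c1=2.
Step 6. [r1c1∈{1}] r1c1 has the single candidate 1, so r1c1=1.
Step 7. [r3c3∈{2}] r3c3 has the single candidate 2. So r3c3=2.

Answer: 1 3 4 2 / 2 4 3 1 / 4 1 2 3 / 3 2 1 4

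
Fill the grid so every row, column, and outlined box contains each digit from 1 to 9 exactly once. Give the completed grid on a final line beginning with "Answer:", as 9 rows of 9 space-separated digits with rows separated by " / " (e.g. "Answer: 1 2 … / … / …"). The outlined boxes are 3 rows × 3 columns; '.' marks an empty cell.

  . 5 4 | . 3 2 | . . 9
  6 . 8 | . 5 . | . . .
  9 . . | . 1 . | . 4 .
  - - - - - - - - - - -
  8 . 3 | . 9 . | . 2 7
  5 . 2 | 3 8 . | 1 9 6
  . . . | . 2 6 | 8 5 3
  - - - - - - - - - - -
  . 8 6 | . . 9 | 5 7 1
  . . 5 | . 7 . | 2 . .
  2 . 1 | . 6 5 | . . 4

Step 1. [r3c3∈{7}] nothing but 7 survives at r3c3, so r3c3=7.
Step 2. [r8c6∈{1,3,4,8}] across col 6, 3 lands solely at r8c6 ⇒ r8c6=3.
Step 3. [r6c1∈{1,4,7}] 7 has one home in col 1: r6c1, so r6c1=7.
Step 4. [r4c6∈{1,4}] across col 6, 1 lands solely at r4c6. So r4c6=1.
Step 5. [r6c4∈{4}] r6c4 is down to just 4, so r6c4=4.
Step 6. [r9c4∈{8}] r9c4 has the single candidate 8, so r9c4=8.
Step 7. [r1c8∈{1,6,8}] r1c8 is the only open cell in row 1 admitting 8. So r1c8=8.
Step 8. [r8c2∈{4,9}] 9 has one home in row 8: r8c2, so r8c2=9.
Step 9. [r9c8∈{3}] r9c8 is down to just 3, so r9c8=3.
Step 10. [r3c4∈{6}] r3c4's peers cover all but 6 ⇒ r3c4=6.
Step 11. [r1c4∈{7}] only 7 remains possible at r1c4 ⇒ r1c4=7.
Step 12. [r3c7∈{3}] nothing but 3 survives at r3c7. So r3c7=3.
Step 13. [r2c9∈{2}] only 2 remains possible at r2c9. So r2c9=2.
Step 14. [r4c7∈{4}] only 4 remains possible at r4c7. So r4c7=4.
Step 15. [r8c1∈{4}] only 4 remains possible at r8c1 ⇒ r8c1=4.
Step 16. [r6c2∈{1}] nothing but 1 survives at r6c2. So r6c2=1.
Step 17. [r5c6∈{7}] r5c6's peers cover all but 7, so r5c6=7.
Step 18. [r7c1∈{3}] r7c1 has the single candidate 3, so r7c1=3.
Step 19. [r1c7∈{6}] r1c7 is down to just 6 ⇒ r1c7=6.
Step 20. [r7c4∈{2}] only 2 remains possible at r7c4, so r7c4=2.
Step 21. [r2c2∈{3}] only 3 remains possible at r2c2. So r2c2=3.
Step 22. [r7c5∈{4}] r7c5's peers cover all but 4, so r7c5=4.
Step 23. [r9c2∈{7}] r9c2's peers cover all but 7. So r9c2=7.
Step 24. [r4c4∈{5}] r4c4 is down to just 5. So r4c4=5.
Step 25. [r2c8∈{1}] only 1 remains possible at r2c8 ⇒ r2c8=1.
Step 26. [r8c8∈{6}] r8c8's peers cover all but 6. So r8c8=6.
Step 27. [r5c2∈{4}] r5c2 is down to just 4 ⇒ r5c2=4.
Step 28. [r2c7∈{7}] r2c7's peers cover all but 7 ⇒ r2c7=7.
Step 29. [r3c9∈{5}] only 5 remains possible at r3c9 ⇒ r3c9=5.
Step 30. [r8c9∈{8}] r8c9 has the single candidate 8 ⇒ r8c9=8.
Step 31. [r6c3∈{9}] only 9 remains possible at r6c3, so r6c3=9.
Step 32. [r1c1∈{1}] r1c1's peers cover all but 1 ⇒ r1c1=1.
Step 33. [r2c6∈{4}] nothing but 4 survives at r2c6, so r2c6=4.
Step 34. [r2c4∈{9}] r2c4's peers cover all but 9. So r2c4=9.
Step 35. [r3c6∈{8}] r3c6 is down to just 8, so r3c6=8.
Step 36. [r9c7∈{9}] r9c7's peers cover all but 9, so r9c7=9.
Step 37. [r3c2∈{2}] only 2 remains possible at r3c2 ⇒ r3c2=2.
Step 38. [r4c2∈{6}] only 6 remains possible at r4c2 ⇒ r4c2=6.
Step 39. [r8c4∈{1}] r8c4 has the single candidate 1 ⇒ r8c4=1.

Answer: 1 5 4 7 3 2 6 8 9 / 6 3 8 9 5 4 7 1 2 / 9 2 7 6 1 8 3 4 5 / 8 6 3 5 9 1 4 2 7 / 5 4 2 3 8 7 1 9 6 / 7 1 9 4 2 6 8 5 3 / 3 8 6 2 4 9 5 7 1 / 4 9 5 1 7 3 2 6 8 / 2 7 1 8 6 5 9 3 4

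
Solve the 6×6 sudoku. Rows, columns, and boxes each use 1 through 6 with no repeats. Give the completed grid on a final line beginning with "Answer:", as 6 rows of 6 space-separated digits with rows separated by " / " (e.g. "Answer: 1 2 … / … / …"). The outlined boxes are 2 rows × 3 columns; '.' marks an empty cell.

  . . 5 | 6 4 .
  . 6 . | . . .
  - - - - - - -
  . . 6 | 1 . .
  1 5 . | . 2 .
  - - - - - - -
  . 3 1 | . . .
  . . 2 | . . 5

Step 1. [r6c2∈{4}] r6c2 has the single candidate 4. So r6c2=4.
Step 2. [r4c6∈{3,4,6}] 6 has one home in row 4: r4c6, so r4c6=6.
Step 3. [r6c4∈{3}] r6c4 has the single candidate 3. So r6c4=3.
Step 4. [r4c3∈{3,4}] across row 4, 3 lands solely at r4c3, so r4c3=3.
Step 5. [r3c1∈{2,4}] in box 3, 4 fits only at r3c1 ⇒ r3c1=4.
Step 6. [r3c6∈{3}] r3c6's peers cover all but 3 ⇒ r3c6=3.
Step 7. [r2c5∈{1,3,5}] in col 5, 3 fits only at r2c5 ⇒ r2c5=3.
Step 8. [r2c1∈{2}] r2c1's peers cover all but 2 ⇒ r2c1=2.
Step 9. [r1c6∈{1,2}] 2 has one home in row 1: r1c6 ⇒ r1c6=2.
Step 10. [r5c5∈{6}] nothing but 6 survives at r5c5 ⇒ r5c5=6.
Step 11. [r5c4∈{2,4}] row 5 places 2 nowhere but r5c4 ⇒ r5c4=2.
Step 12. [r3c2∈{2}] only 2 remains possible at r3c2, so r3c2=2.
Step 13. [r1c2∈{1}] only 1 remains possible at r1c2. So r1c2=1.
Step 14. [r2c3∈{4}] only 4 remains possible at r2c3. So r2c3=4.
Step 15. [r6c5∈{1}] r6c5's peers cover all but 1, so r6c5=1.
Step 16. [r4c4∈{4}] only 4 remains possible at r4c4, so r4c4=4.
Step 17. [r6c1∈{6}] nothing but 6 survives at r6c1 ⇒ r6c1=6.
Step 18. [r2c4∈{5}] nothing but 5 survives at r2c4, so r2c4=5.
Step 19. [r5c1∈{5}] nothing but 5 survives at r5c1. So r5c1=5.
Step 20. [r2c6∈{1}] r2c6's peers cover all but 1. So r2c6=1.
Step 21. [r3c5∈{5}] nothing but 5 survives at r3c5, so r3c5=5.
Step 22. [r1c1∈{3}] r1c1's peers cover all but 3 ⇒ r1c1=3.
Step 23. [r5c6∈{4}] r5c6 has the single candidate 4 ⇒ r5c6=4.

Answer: 3 1 5 6 4 2 / 2 6 4 5 3 1 / 4 2 6 1 5 3 / 1 5 3 4 2 6 / 5 3 1 2 6 4 / 6 4 2 3 1 5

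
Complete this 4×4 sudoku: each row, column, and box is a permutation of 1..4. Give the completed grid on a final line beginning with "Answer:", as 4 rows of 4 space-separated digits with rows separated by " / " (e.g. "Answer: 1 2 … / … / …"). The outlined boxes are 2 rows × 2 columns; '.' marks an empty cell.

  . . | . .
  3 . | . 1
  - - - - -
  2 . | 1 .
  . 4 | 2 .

Step 1. [r1c1∈{1,4}] across col 1, 4 lands solely at r1c1. So r1c1=4.
Step 2. [r4c4∈{3}] r4c4 has the single candidate 3. So r4c4=3.
Step 3. [r1c2∈{1,2}] row 1 places 1 nowhere but r1c2. So r1c2=1.
Step 4. [r3c4∈{4}] only 4 remains possible at r3c4, so r3c4=4.
Step 5. [r1c4∈{2}] only 2 remains possible at r1c4 ⇒ r1c4=2.
Step 6. [r3c2∈{3}] r3c2 has the single candidate 3, so r3c2=3.
Step 7. [r1c3∈{3}] r1c3 has the single candidate 3 ⇒ r1c3=3.
Step 8. [r2c3∈{4}] r2c3's peers cover all but 4 ⇒ r2c3=4.
Step 9. [r2c2∈{2}] r2c2's peers cover all but 2. So r2c2=2.
Step 10. [r4c1∈{1}] only 1 remains possible at r4c1 ⇒ r4c1=1.

Answer: 4 1 3 2 / 3 2 4 1 / 2 3 1 4 / 1 4 2 3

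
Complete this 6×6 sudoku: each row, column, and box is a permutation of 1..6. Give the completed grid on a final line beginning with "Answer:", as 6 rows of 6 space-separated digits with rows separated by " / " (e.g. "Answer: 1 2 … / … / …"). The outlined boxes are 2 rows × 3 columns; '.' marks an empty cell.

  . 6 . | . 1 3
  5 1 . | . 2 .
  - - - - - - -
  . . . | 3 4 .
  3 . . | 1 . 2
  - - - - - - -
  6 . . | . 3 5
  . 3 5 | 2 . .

Step 1. [r5c4∈{4}] r5c4 has the single candidate 4, so r5c4=4.
Step 2. [r3c6∈{6}] nothing but 6 survives at r3c6 ⇒ r3c6=6.
Step 3. [r5c3∈{1,2}] r5c3 is the only open cell in row 5 admitting 1 ⇒ r5c3=1.
Step 4. [r3c3∈{2}] r3c3 has the single candidate 2 ⇒ r3c3=2.
Step 5. [r1c3∈{4}] only 4 remains possible at r1c3. So r1c3=4.
Step 6. [r3c2∈{5}] nothing but 5 survives at r3c2, so r3c2=5.
Step 7. [r2c3∈{3}] nothing but 3 survives at r2c3. So r2c3=3.
Step 8. [r4c5∈{5}] only 5 remains possible at r4c5. So r4c5=5.
Step 9. [r2c6∈{4}] r2c6's peers cover all but 4, so r2c6=4.
Step 10. [r6c1∈{4}] r6c1 has the single candidate 4. So r6c1=4.
Step 11. [r4c3∈{6}] nothing but 6 survives at r4c3. So r4c3=6.
Step 12. [r6c6∈{1}] only 1 remains possible at r6c6 ⇒ r6c6=1.
Step 13. [r5c2∈{2}] only 2 remains possible at r5c2. So r5c2=2.
Step 14. [r1c4∈{5}] nothing but 5 survives at r1c4, so r1c4=5.
Step 15. [r2c4∈{6}] r2c4's peers cover all but 6. So r2c4=6.
Step 16. [r3c1∈{1}] only 1 remains possible at r3c1, so r3c1=1.
Step 17. [r1c1∈{2}] nothing but 2 survives at r1c1 ⇒ r1c1=2.
Step 18. [r6c5∈{6}] r6c5's peers cover all but 6, so r6c5=6.
Step 19. [r4c2∈{4}] r4c2 is down to just 4 ⇒ r4c2=4.

Answer: 2 6 4 5 1 3 / 5 1 3 6 2 4 / 1 5 2 3 4 6 / 3 4 6 1 5 2 / 6 2 1 4 3 5 / 4 3 5 2 6 1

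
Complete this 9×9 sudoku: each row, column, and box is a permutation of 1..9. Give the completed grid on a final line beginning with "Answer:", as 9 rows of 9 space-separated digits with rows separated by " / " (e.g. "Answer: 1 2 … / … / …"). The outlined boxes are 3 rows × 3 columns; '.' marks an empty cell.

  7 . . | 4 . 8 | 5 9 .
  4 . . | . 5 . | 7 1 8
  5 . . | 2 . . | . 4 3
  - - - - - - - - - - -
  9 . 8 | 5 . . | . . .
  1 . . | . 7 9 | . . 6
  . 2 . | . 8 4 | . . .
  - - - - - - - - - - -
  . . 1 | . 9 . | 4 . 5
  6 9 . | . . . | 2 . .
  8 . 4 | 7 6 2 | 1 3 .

Step 1. [r5c4∈{3}] r5c4's peers cover all but 3, so r5c4=3.
Step 2. [r8c9∈{7}] only 7 remains possible at r8c9 ⇒ r8c9=7.
Step 3. [r6c3∈{3,5,6,7}] in col 3, 7 fits only at r6c3, so r6c3=7.
Step 4. [r4c2∈{3,4,6}] in box 4, 6 fits only at r4c2 ⇒ r4c2=6.
Step 5. [r3c5∈{1}] r3c5 has the single candidate 1. So r3c5=1.
Step 6. [r2c2∈{3}] nothing but 3 survives at r2c2, so r2c2=3.
Step 7. [r8c3∈{3,5}] r8c3 is the only open cell in col 3 admitting 3. So r8c3=3.
Step 8. [r5c8∈{2,5,8}] in row 5, 2 fits only at r5c8, so r5c8=2.
Step 9. [r2c6∈{6}] only 6 remains possible at r2c6. So r2c6=6.
Step 10. [r4c6∈{1}] r4c6 has the single candidate 1, so r4c6=1.
Step 11. [r8c8∈{8}] r8c8 is down to just 8. So r8c8=8.
Step 12. [r2c3∈{2,9}] 2 has one home in row 2: r2c3 ⇒ r2c3=2.
Step 13. [r6c7∈{3,9}] 9 has one home in col 7: r6c7. So r6c7=9.
Step 14. [r3c3∈{6,9}] r3c3 is the only open cell in row 3 admitting 9, so r3c3=9.
Step 15. [r5c3∈{5}] r5c3's peers cover all but 5. So r5c3=5.
Step 16. [r9c9∈{9}] r9c9's peers cover all but 9. So r9c9=9.
Step 17. [r6c4∈{6}] only 6 remains possible at r6c4. So r6c4=6.
Step 18. [r1c3∈{6}] r1c3 is down to just 6 ⇒ r1c3=6.
Step 19. [r1c2∈{1}] r1c2 is down to just 1. So r1c2=1.
Step 20. [r7c1∈{2}] nothing but 2 survives at r7c1, so r7c1=2.
Step 21. [r7c2∈{7}] nothing but 7 survives at r7c2 ⇒ r7c2=7.
Step 22. [r3c7∈{6}] r3c7 is down to just 6 ⇒ r3c7=6.
Step 23. [r4c5∈{2}] r4c5 is down to just 2 ⇒ r4c5=2.
Step 24. [r8c6∈{5}] only 5 remains possible at r8c6 ⇒ r8c6=5.
Step 25. [r6c1∈{3}] only 3 remains possible at r6c1. So r6c1=3.
Step 26. [r1c5∈{3}] nothing but 3 survives at r1c5, so r1c5=3.
Step 27. [r8c5∈{4}] r8c5 is down to just 4 ⇒ r8c5=4.
Step 28. [r4c7∈{3}] r4c7 has the single candidate 3 ⇒ r4c7=3.
Step 29. [r4c8∈{7}] only 7 remains possible at r4c8. So r4c8=7.
Step 30. [r6c8∈{5}] r6c8's peers cover all but 5 ⇒ r6c8=5.
Step 31. [r7c6∈{3}] r7c6 has the single candidate 3 ⇒ r7c6=3.
Step 32. [r3c6∈{7}] r3c6 has the single candidate 7. So r3c6=7.
Step 33. [r9c2∈{5}] nothing but 5 survives at r9c2. So r9c2=5.
Step 34. [r2c4∈{9}] r2c4's peers cover all but 9, so r2c4=9.
Step 35. [r7c8∈{6}] r7c8's peers cover all but 6, so r7c8=6.
Step 36. [r4c9∈{4}] r4c9 has the single candidate 4. So r4c9=4.
Step 37. [r6c9∈{1}] r6c9 has the single candidate 1, so r6c9=1.
Step 38. [r3c2∈{8}] r3c2 has the single candidate 8, so r3c2=8.
Step 39. [r1c9∈{2}] only 2 remains possible at r1c9 ⇒ r1c9=2.
Step 40. [r7c4∈{8}] only 8 remains possible at r7c4, so r7c4=8.
Step 41. [r5c2∈{4}] r5c2 has the single candidate 4, so r5c2=4.
Step 42. [r8c4∈{1}] nothing but 1 survives at r8c4, so r8c4=1.
Step 43. [r5c7∈{8}] r5c7 has the single candidate 8, so r5c7=8.

Answer: 7 1 6 4 3 8 5 9 2 / 4 3 2 9 5 6 7 1 8 / 5 8 9 2 1 7 6 4 3 / 9 6 8 5 2 1 3 7 4 / 1 4 5 3 7 9 8 2 6 / 3 2 7 6 8 4 9 5 1 / 2 7 1 8 9 3 4 6 5 / 6 9 3 1 4 5 2 8 7 / 8 5 4 7 6 2 1 3 9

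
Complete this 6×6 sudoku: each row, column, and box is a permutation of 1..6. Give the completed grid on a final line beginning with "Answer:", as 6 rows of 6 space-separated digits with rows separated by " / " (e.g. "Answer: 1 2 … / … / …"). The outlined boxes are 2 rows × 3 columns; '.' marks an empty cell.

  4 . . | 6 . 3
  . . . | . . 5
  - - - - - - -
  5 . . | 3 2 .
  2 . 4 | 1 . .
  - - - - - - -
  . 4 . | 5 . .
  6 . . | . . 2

Step 1. [r1c5∈{1}] nothing but 1 survives at r1c5. So r1c5=1.
Step 2. [r5c3∈{1,2,3}] in row 5, 2 fits only at r5c3. So r5c3=2.
Step 3. [r4c6∈{6}] nothing but 6 survives at r4c6. So r4c6=6.
Step 4. [r6c4∈{4}] nothing but 4 survives at r6c4. So r6c4=4.
Step 5. [r6c5∈{3}] r6c5's peers cover all but 3, so r6c5=3.
Step 6. [r2c3∈{1,3,6}] col 3 places 3 nowhere but r2c3. So r2c3=3.
Step 7. [r2c2∈{1,2,6}] row 2 places 6 nowhere but r2c2 ⇒ r2c2=6.
Step 8. [r3c2∈{1}] only 1 remains possible at r3c2, so r3c2=1.
Step 9. [r1c3∈{5}] nothing but 5 survives at r1c3 ⇒ r1c3=5.
Step 10. [r5c1∈{1,3}] 3 has one home in row 5: r5c1. So r5c1=3.
Step 11. [r6c2∈{5}] r6c2 is down to just 5 ⇒ r6c2=5.
Step 12. [r5c6∈{1}] r5c6's peers cover all but 1, so r5c6=1.
Step 13. [r1c2∈{2}] r1c2's peers cover all but 2 ⇒ r1c2=2.
Step 14. [r3c3∈{6}] r3c3 is down to just 6. So r3c3=6.
Step 15. [r4c2∈{3}] r4c2 has the single candidate 3 ⇒ r4c2=3.
Step 16. [r5c5∈{6}] r5c5 is down to just 6. So r5c5=6.
Step 17. [r2c5∈{4}] nothing but 4 survives at r2c5 ⇒ r2c5=4.
Step 18. [r3c6∈{4}] only 4 remains possible at r3c6 ⇒ r3c6=4.
Step 19. [r2c1∈{1}] r2c1's peers cover all but 1. So r2c1=1.
Step 20. [r4c5∈{5}] r4c5 has the single candidate 5. So r4c5=5.
Step 21. [r2c4∈{2}] r2c4's peers cover all but 2 ⇒ r2c4=2.
Step 22. [r6c3∈{1}] nothing but 1 survives at r6c3 ⇒ r6c3=1.

Answer: 4 2 5 6 1 3 / 1 6 3 2 4 5 / 5 1 6 3 2 4 / 2 3 4 1 5 6 / 3 4 2 5 6 1 / 6 5 1 4 3 2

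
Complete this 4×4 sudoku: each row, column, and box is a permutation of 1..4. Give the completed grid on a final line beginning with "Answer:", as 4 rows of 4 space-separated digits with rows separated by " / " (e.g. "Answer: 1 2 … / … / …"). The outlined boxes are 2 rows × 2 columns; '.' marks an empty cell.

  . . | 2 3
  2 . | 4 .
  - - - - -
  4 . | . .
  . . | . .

Step 1. [r4c1∈{1,3}] 3 has one home in col 1: r4c1. So r4c1=3.
Step 2. [r4c3∈{1}] nothing but 1 survives at r4c3. So r4c3=1.
Step 3. [r3c2∈{1,2}] r3c2 is the only open cell in row 3 admitting 1 ⇒ r3c2=1.
Step 4. [r4c4∈{2,4}] row 4 places 4 nowhere but r4c4 ⇒ r4c4=4.
Step 5. [r3c3∈{3}] only 3 remains possible at r3c3. So r3c3=3.
Step 6. [r1c2∈{4}] r1c2 is down to just 4 ⇒ r1c2=4.
Step 7. [r4c2∈{2}] r4c2 has the single candidate 2 ⇒ r4c2=2.
Step 8. [r2c2∈{3}] r2c2's peers cover all but 3. So r2c2=3.
Step 9. [r2c4∈{1}] nothing but 1 survives at r2c4, so r2c4=1.
Step 10. [r3c4∈{2}] r3c4 is down to just 2, so r3c4=2.
Step 11. [r1c1∈{1}] r1c1 has the single candidate 1, so r1c1=1.

Answer: 1 4 2 3 / 2 3 4 1 / 4 1 3 2 / 3 2 1 4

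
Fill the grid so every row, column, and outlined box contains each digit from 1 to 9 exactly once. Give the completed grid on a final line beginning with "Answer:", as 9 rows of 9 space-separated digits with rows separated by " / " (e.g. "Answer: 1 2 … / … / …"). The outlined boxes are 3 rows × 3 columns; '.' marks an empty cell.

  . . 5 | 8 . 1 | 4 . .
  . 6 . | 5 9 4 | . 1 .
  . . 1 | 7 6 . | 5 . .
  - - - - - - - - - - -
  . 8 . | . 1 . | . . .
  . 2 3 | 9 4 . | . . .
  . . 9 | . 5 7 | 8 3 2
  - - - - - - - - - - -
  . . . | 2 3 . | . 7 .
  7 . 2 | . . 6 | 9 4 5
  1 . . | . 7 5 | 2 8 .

Step 1. [r9c2∈{3,4,9}] across row 9, 9 lands solely at r9c2. So r9c2=9.
Step 2. [r2c7∈{3,7}] in col 7, 3 fits only at r2c7 ⇒ r2c7=3.
Step 3. [r4c9∈{4,6,7,9}] col 9 places 4 nowhere but r4c9, so r4c9=4.
Step 4. [r4c8∈{5,6,9}] 9 has one home in row 4: r4c8 ⇒ r4c8=9.
Step 5. [r3c6∈{2,3}] box 2 places 3 nowhere but r3c6 ⇒ r3c6=3.
Step 6. [r1c1∈{2,3,9}] 3 has one home in col 1: r1c1. So r1c1=3.
Step 7. [r3c1∈{2,4,8,9}] 9 has one home in col 1: r3c1, so r3c1=9.
Step 8. [r4c1∈{5,6}] across row 4, 5 lands solely at r4c1 ⇒ r4c1=5.
Step 9. [r5c1∈{6}] only 6 remains possible at r5c1 ⇒ r5c1=6.
Step 10. [r4c7∈{6,7}] in box 6, 6 fits only at r4c7 ⇒ r4c7=6.
Step 11. [r3c2∈{4}] r3c2's peers cover all but 4 ⇒ r3c2=4.
Step 12. [r1c9∈{6,7,9}] across row 1, 9 lands solely at r1c9, so r1c9=9.
Step 13. [r2c9∈{7,8}] box 3 places 7 nowhere but r2c9 ⇒ r2c9=7.
Step 14. [r2c3∈{8}] r2c3's peers cover all but 8 ⇒ r2c3=8.
Step 15. [r5c9∈{1}] only 1 remains possible at r5c9. So r5c9=1.
Step 16. [r7c9∈{6}] r7c9 has the single candidate 6, so r7c9=6.
Step 17. [r7c1∈{4,8}] r7c1 is the only open cell in col 1 admitting 8 ⇒ r7c1=8.
Step 18. [r7c3∈{4}] r7c3's peers cover all but 4, so r7c3=4.
Step 19. [r1c5∈{2}] r1c5's peers cover all but 2, so r1c5=2.
Step 20. [r6c2∈{1}] only 1 remains possible at r6c2, so r6c2=1.
Step 21. [r5c8∈{5}] only 5 remains possible at r5c8, so r5c8=5.
Step 22. [r5c6∈{8}] r5c6 is down to just 8, so r5c6=8.
Step 23. [r2c1∈{2}] nothing but 2 survives at r2c1 ⇒ r2c1=2.
Step 24. [r7c7∈{1}] r7c7 has the single candidate 1 ⇒ r7c7=1.
Step 25. [r3c8∈{2}] r3c8 is down to just 2 ⇒ r3c8=2.
Step 26. [r5c7∈{7}] only 7 remains possible at r5c7, so r5c7=7.
Step 27. [r8c2∈{3}] r8c2's peers cover all but 3. So r8c2=3.
Step 28. [r4c4∈{3}] r4c4 is down to just 3, so r4c4=3.
Step 29. [r7c6∈{9}] only 9 remains possible at r7c6, so r7c6=9.
Step 30. [r6c4∈{6}] r6c4 is down to just 6, so r6c4=6.
Step 31. [r1c8∈{6}] r1c8 is down to just 6. So r1c8=6.
Step 32. [r9c4∈{4}] nothing but 4 survives at r9c4, so r9c4=4.
Step 33. [r6c1∈{4}] only 4 remains possible at r6c1. So r6c1=4.
Step 34. [r4c6∈{2}] r4c6 is down to just 2 ⇒ r4c6=2.
Step 35. [r9c3∈{6}] r9c3's peers cover all but 6, so r9c3=6.
Step 36. [r9c9∈{3}] r9c9's peers cover all but 3, so r9c9=3.
Step 37. [r8c5∈{8}] nothing but 8 survives at r8c5 ⇒ r8c5=8.
Step 38. [r1c2∈{7}] r1c2 is down to just 7 ⇒ r1c2=7.
Step 39. [r4c3∈{7}] r4c3 has the single candidate 7. So r4c3=7.
Step 40. [r3c9∈{8}] r3c9 has the single candidate 8. So r3c9=8.
Step 41. [r7c2∈{5}] nothing but 5 survives at r7c2, so r7c2=5.
Step 42. [r8c4∈{1}] r8c4's peers cover all but 1. So r8c4=1.

Answer: 3 7 5 8 2 1 4 6 9 / 2 6 8 5 9 4 3 1 7 / 9 4 1 7 6 3 5 2 8 / 5 8 7 3 1 2 6 9 4 / 6 2 3 9 4 8 7 5 1 / 4 1 9 6 5 7 8 3 2 / 8 5 4 2 3 9 1 7 6 / 7 3 2 1 8 6 9 4 5 / 1 9 6 4 7 5 2 8 3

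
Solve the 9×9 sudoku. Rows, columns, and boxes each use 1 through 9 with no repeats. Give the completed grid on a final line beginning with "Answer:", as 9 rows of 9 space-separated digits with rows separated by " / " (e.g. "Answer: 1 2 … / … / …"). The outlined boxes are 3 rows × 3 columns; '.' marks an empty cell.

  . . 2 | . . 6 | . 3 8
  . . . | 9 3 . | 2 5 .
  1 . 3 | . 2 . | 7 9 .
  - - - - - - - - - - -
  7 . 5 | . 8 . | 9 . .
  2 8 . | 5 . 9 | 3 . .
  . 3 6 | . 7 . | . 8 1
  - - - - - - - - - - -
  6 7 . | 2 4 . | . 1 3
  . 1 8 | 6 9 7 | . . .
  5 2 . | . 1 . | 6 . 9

Step 1. [r4c2∈{4}] nothing but 4 survives at r4c2 ⇒ r4c2=4.
Step 2. [r2c6∈{1,4,8}] in row 2, 1 fits only at r2c6 ⇒ r2c6=1.
Step 3. [r6c4∈{4}] r6c4's peers cover all but 4. So r6c4=4.
Step 4. [r8c9∈{2,4,5}] col 9 places 5 nowhere but r8c9, so r8c9=5.
Step 5. [r8c7∈{4}] only 4 remains possible at r8c7, so r8c7=4.
Step 6. [r5c8∈{4,6,7}] across col 8, 4 lands solely at r5c8. So r5c8=4.
Step 7. [r3c6∈{4,5,8}] across col 6, 4 lands solely at r3c6, so r3c6=4.
Step 8. [r3c9∈{6}] only 6 remains possible at r3c9 ⇒ r3c9=6.
Step 9. [r1c1∈{4,9}] across row 1, 4 lands solely at r1c1 ⇒ r1c1=4.
Step 10. [r4c9∈{2}] only 2 remains possible at r4c9. So r4c9=2.
Step 11. [r4c6∈{3}] r4c6 is down to just 3, so r4c6=3.
Step 12. [r9c6∈{8}] r9c6 has the single candidate 8, so r9c6=8.
Step 13. [r3c2∈{5}] r3c2 is down to just 5. So r3c2=5.
Step 14. [r3c4∈{8}] r3c4 has the single candidate 8. So r3c4=8.
Step 15. [r4c4∈{1}] r4c4 has the single candidate 1. So r4c4=1.
Step 16. [r8c8∈{2}] nothing but 2 survives at r8c8. So r8c8=2.
Step 17. [r9c8∈{7}] only 7 remains possible at r9c8 ⇒ r9c8=7.
Step 18. [r7c6∈{5}] only 5 remains possible at r7c6. So r7c6=5.
Step 19. [r6c6∈{2}] only 2 remains possible at r6c6 ⇒ r6c6=2.
Step 20. [r2c3∈{7}] r2c3 is down to just 7. So r2c3=7.
Step 21. [r4c8∈{6}] r4c8's peers cover all but 6 ⇒ r4c8=6.
Step 22. [r6c1∈{9}] r6c1 has the single candidate 9, so r6c1=9.
Step 23. [r5c3∈{1}] nothing but 1 survives at r5c3, so r5c3=1.
Step 24. [r1c4∈{7}] nothing but 7 survives at r1c4, so r1c4=7.
Step 25. [r2c9∈{4}] nothing but 4 survives at r2c9, so r2c9=4.
Step 26. [r6c7∈{5}] r6c7 is down to just 5 ⇒ r6c7=5.
Step 27. [r9c3∈{4}] r9c3 is down to just 4. So r9c3=4.
Step 28. [r1c5∈{5}] r1c5 has the single candidate 5. So r1c5=5.
Step 29. [r2c2∈{6}] nothing but 6 survives at r2c2. So r2c2=6.
Step 30. [r9c4∈{3}] only 3 remains possible at r9c4 ⇒ r9c4=3.
Step 31. [r5c9∈{7}] r5c9's peers cover all but 7, so r5c9=7.
Step 32. [r2c1∈{8}] r2c1 is down to just 8, so r2c1=8.
Step 33. [r5c5∈{6}] r5c5 is down to just 6 ⇒ r5c5=6.
Step 34. [r7c3∈{9}] r7c3's peers cover all but 9. So r7c3=9.
Step 35. [r8c1∈{3}] r8c1's peers cover all but 3. So r8c1=3.
Step 36. [r7c7∈{8}] r7c7 is down to just 8. So r7c7=8.
Step 37. [r1c7∈{1}] r1c7 has the single candidate 1 ⇒ r1c7=1.
Step 38. [r1c2∈{9}] nothing but 9 survives at r1c2 ⇒ r1c2=9.

Answer: 4 9 2 7 5 6 1 3 8 / 8 6 7 9 3 1 2 5 4 / 1 5 3 8 2 4 7 9 6 / 7 4 5 1 8 3 9 6 2 / 2 8 1 5 6 9 3 4 7 / 9 3 6 4 7 2 5 8 1 / 6 7 9 2 4 5 8 1 3 / 3 1 8 6 9 7 4 2 5 / 5 2 4 3 1 8 6 7 9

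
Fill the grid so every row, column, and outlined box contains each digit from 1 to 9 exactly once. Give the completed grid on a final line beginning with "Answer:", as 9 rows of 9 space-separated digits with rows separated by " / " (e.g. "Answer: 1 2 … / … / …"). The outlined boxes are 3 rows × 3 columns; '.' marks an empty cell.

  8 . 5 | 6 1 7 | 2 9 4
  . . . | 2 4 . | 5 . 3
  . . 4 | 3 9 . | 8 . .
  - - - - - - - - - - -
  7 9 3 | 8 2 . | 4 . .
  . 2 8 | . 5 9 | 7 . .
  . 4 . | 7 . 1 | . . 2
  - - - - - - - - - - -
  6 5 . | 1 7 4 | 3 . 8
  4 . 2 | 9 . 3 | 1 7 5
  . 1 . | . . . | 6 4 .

Step 1. [r2c3∈{1,6,7,9}] r2c3 is the only open cell in col 3 admitting 1 ⇒ r2c3=1.
Step 2. [r2c8∈{6}] r2c8 has the single candidate 6, so r2c8=6.
Step 3. [r3c8∈{1}] nothing but 1 survives at r3c8. So r3c8=1.
Step 4. [r9c5∈{8}] only 8 remains possible at r9c5. So r9c5=8.
Step 5. [r7c3∈{9}] r7c3 is down to just 9 ⇒ r7c3=9.
Step 6. [r4c6∈{6}] r4c6 is down to just 6 ⇒ r4c6=6.
Step 7. [r6c8∈{3,5,8}] across row 6, 8 lands solely at r6c8. So r6c8=8.
Step 8. [r4c9∈{1}] r4c9 has the single candidate 1 ⇒ r4c9=1.
Step 9. [r9c4∈{5}] only 5 remains possible at r9c4. So r9c4=5.
Step 10. [r3c2∈{6,7}] r3c2 is the only open cell in row 3 admitting 6. So r3c2=6.
Step 11. [r5c4∈{4}] r5c4 has the single candidate 4, so r5c4=4.
Step 12. [r3c6∈{5}] r3c6 has the single candidate 5 ⇒ r3c6=5.
Step 13. [r6c1∈{5}] r6c1's peers cover all but 5. So r6c1=5.
Step 14. [r5c1∈{1}] only 1 remains possible at r5c1 ⇒ r5c1=1.
Step 15. [r1c2∈{3}] nothing but 3 survives at r1c2 ⇒ r1c2=3.
Step 16. [r9c6∈{2}] r9c6 is down to just 2 ⇒ r9c6=2.
Step 17. [r9c9∈{9}] r9c9's peers cover all but 9. So r9c9=9.
Step 18. [r3c1∈{2}] r3c1 is down to just 2, so r3c1=2.
Step 19. [r3c9∈{7}] r3c9 has the single candidate 7 ⇒ r3c9=7.
Step 20. [r2c2∈{7}] r2c2 is down to just 7. So r2c2=7.
Step 21. [r5c8∈{3}] r5c8 has the single candidate 3. So r5c8=3.
Step 22. [r5c9∈{6}] only 6 remains possible at r5c9. So r5c9=6.
Step 23. [r6c5∈{3}] r6c5's peers cover all but 3, so r6c5=3.
Step 24. [r8c2∈{8}] only 8 remains possible at r8c2. So r8c2=8.
Step 25. [r6c7∈{9}] only 9 remains possible at r6c7 ⇒ r6c7=9.
Step 26. [r9c3∈{7}] only 7 remains possible at r9c3, so r9c3=7.
Step 27. [r4c8∈{5}] only 5 remains possible at r4c8, so r4c8=5.
Step 28. [r6c3∈{6}] r6c3's peers cover all but 6, so r6c3=6.
Step 29. [r2c6∈{8}] only 8 remains possible at r2c6 ⇒ r2c6=8.
Step 30. [r9c1∈{3}] r9c1 is down to just 3. So r9c1=3.
Step 31. [r8c5∈{6}] r8c5 is down to just 6 ⇒ r8c5=6.
Step 32. [r7c8∈{2}] r7c8's peers cover all but 2 ⇒ r7c8=2.
Step 33. [r2c1∈{9}] r2c1's peers cover all but 9. So r2c1=9.

Answer: 8 3 5 6 1 7 2 9 4 / 9 7 1 2 4 8 5 6 3 / 2 6 4 3 9 5 8 1 7 / 7 9 3 8 2 6 4 5 1 / 1 2 8 4 5 9 7 3 6 / 5 4 6 7 3 1 9 8 2 / 6 5 9 1 7 4 3 2 8 / 4 8 2 9 6 3 1 7 5 / 3 1 7 5 8 2 6 4 9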